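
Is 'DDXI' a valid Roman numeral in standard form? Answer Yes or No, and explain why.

'DDXI': D should not appear more than once

No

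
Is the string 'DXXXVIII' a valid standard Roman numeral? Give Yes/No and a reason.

'DXXXVIII': Check the rules: uses only the symbols I, V, X, L, C, D, M; no symbol is repeated more than three times in a row; V, L and D each appear at most once; no smaller symbol precedes a larger one (values never increase from left to right). Value: D (500) + X (10) + X (10) + X (10) + V (5) + I (1) + I (1) + I (1) = 538. So it is a valid standard Roman numeral.

Yes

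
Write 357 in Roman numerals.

Convert 357 to Roman numerals:
  357 contains 3×100 (CCC)
  57 contains 1×50 (L)
  7 contains 1×5 (V)
  2 contains 2×1 (II)

CCCLVII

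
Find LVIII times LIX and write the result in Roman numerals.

LVIII = 58
LIX = 59
58 × 59 = 3422

MMMCDXXII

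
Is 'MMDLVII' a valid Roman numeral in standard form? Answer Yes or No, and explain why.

'MMDLVII': Check the rules: uses only the symbols I, V, X, L, C, D, M; no symbol is repeated more than three times in a row; V, L and D each appear at most once; no smaller symbol precedes a larger one (values never increase from left to right). Value: M (1000) + M (1000) + D (500) + L (50) + V (5) + I (1) + I (1) = 2557. So it is a valid standard Roman numeral.

Yes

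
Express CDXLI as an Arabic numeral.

CDXLI: CD=400, XL=40, I=1
400 + 40 + 1 = 441

441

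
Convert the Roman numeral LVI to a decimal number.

LVI: L=50, V=5, I=1
50 + 5 + 1 = 56

56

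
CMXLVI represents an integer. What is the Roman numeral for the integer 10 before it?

CMXLVI = 946
946 - 10 = 936

CMXXXVI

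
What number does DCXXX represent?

DCXXX: D=500, C=100, X=10, X=10, X=10
500 + 100 + 10 + 10 + 10 = 630

630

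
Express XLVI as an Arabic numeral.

XLVI: XL=40, V=5, I=1
40 + 5 + 1 = 46

46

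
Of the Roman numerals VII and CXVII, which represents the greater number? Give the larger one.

VII = 7
CXVII = 117
117 is larger

CXVII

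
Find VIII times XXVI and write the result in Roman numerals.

VIII = 8
XXVI = 26
8 × 26 = 208

CCVIII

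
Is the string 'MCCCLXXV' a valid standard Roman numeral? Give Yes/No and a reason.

'MCCCLXXV': Check the rules: uses only the symbols I, V, X, L, C, D, M; no symbol is repeated more than three times in a row; V, L and D each appear at most once; no smaller symbol precedes a larger one (values never increase from left to right). Value: M (1000) + C (100) + C (100) + C (100) + L (50) + X (10) + X (10) + V (5) = 1375. So it is a valid standard Roman numeral.

Yes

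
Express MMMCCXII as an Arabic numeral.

MMMCCXII: M=1000, M=1000, M=1000, C=100, C=100, X=10, I=1, I=1
1000 + 1000 + 1000 + 100 + 100 + 10 + 1 + 1 = 3212

3212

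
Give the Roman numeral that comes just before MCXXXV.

MCXXXV = 1135; previous is 1134

MCXXXIV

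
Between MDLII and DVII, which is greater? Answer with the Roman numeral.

MDLII = 1552
DVII = 507
1552 is larger

MDLII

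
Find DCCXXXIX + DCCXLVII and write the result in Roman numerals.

DCCXXXIX = 739
DCCXLVII = 747
739 + 747 = 1486

MCDLXXXVI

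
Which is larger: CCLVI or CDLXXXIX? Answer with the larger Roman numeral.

CCLVI = 256
CDLXXXIX = 489
489 is larger

CDLXXXIX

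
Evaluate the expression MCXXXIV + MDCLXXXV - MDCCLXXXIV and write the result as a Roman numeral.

MCXXXIV = 1134, MDCLXXXV = 1685, MDCCLXXXIV = 1784
1134 + 1685 = 2819
2819 - 1784 = 1035

MXXXV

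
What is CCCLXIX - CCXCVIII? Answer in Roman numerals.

CCCLXIX = 369
CCXCVIII = 298
369 - 298 = 71

LXXI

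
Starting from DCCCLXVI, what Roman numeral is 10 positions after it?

DCCCLXVI = 866
866 + 10 = 876

DCCCLXXVI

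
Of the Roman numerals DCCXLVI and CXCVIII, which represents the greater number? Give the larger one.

DCCXLVI = 746
CXCVIII = 198
746 is larger

DCCXLVI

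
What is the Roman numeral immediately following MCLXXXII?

MCLXXXII = 1182; next is 1183

MCLXXXIII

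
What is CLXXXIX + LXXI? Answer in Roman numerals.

CLXXXIX = 189
LXXI = 71
189 + 71 = 260

CCLX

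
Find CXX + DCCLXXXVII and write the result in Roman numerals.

CXX = 120
DCCLXXXVII = 787
120 + 787 = 907

CMVII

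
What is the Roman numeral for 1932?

Convert 1932 to Roman numerals:
  1932 contains 1×1000 (M)
  932 contains 1×900 (CM)
  32 contains 3×10 (XXX)
  2 contains 2×1 (II)

MCMXXXII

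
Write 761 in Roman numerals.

Convert 761 to Roman numerals:
  761 contains 1×500 (D)
  261 contains 2×100 (CC)
  61 contains 1×50 (L)
  11 contains 1×10 (X)
  1 contains 1×1 (I)

DCCLXI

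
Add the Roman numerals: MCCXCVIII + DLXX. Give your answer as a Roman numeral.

MCCXCVIII = 1298
DLXX = 570
1298 + 570 = 1868

MDCCCLXVIII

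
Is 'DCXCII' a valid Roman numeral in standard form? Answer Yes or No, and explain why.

'DCXCII': Check the rules: uses only the symbols I, V, X, L, C, D, M; no symbol is repeated more than three times in a row; V, L and D each appear at most once; the only place a smaller symbol precedes a larger one is the allowed subtractive pair XC, the symbol right after such a pair (if any) is smaller than the pair's first symbol, and otherwise the values never increase from left to right. Value: D (500) + C (100) + XC (90) + I (1) + I (1) = 692. So it is a valid standard Roman numeral.

Yes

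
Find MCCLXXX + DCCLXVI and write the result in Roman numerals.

MCCLXXX = 1280
DCCLXVI = 766
1280 + 766 = 2046

MMXLVI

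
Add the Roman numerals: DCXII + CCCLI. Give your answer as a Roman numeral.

DCXII = 612
CCCLI = 351
612 + 351 = 963

CMLXIII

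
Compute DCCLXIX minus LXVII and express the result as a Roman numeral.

DCCLXIX = 769
LXVII = 67
769 - 67 = 702

DCCII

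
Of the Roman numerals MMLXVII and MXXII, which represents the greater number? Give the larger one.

MMLXVII = 2067
MXXII = 1022
2067 is larger

MMLXVII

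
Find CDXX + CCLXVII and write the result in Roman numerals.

CDXX = 420
CCLXVII = 267
420 + 267 = 687

DCLXXXVII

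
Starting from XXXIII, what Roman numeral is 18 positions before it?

XXXIII = 33
33 - 18 = 15

XV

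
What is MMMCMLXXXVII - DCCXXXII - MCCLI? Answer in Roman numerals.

MMMCMLXXXVII = 3987, DCCXXXII = 732, MCCLI = 1251
3987 - 732 = 3255
3255 - 1251 = 2004

MMIV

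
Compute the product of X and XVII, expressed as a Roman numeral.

X = 10
XVII = 17
10 × 17 = 170

CLXX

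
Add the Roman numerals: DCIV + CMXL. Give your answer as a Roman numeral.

DCIV = 604
CMXL = 940
604 + 940 = 1544

MDXLIV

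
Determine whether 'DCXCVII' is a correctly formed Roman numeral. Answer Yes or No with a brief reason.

'DCXCVII': Check the rules: uses only the symbols I, V, X, L, C, D, M; no symbol is repeated more than three times in a row; V, L and D each appear at most once; the only place a smaller symbol precedes a larger one is the allowed subtractive pair XC, the symbol right after such a pair (if any) is smaller than the pair's first symbol, and otherwise the values never increase from left to right. Value: D (500) + C (100) + XC (90) + V (5) + I (1) + I (1) = 697. So it is a valid standard Roman numeral.

Yes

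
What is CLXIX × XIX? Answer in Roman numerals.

CLXIX = 169
XIX = 19
169 × 19 = 3211

MMMCCXI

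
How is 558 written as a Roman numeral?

Convert 558 to Roman numerals:
  558 contains 1×500 (D)
  58 contains 1×50 (L)
  8 contains 1×5 (V)
  3 contains 3×1 (III)

DLVIII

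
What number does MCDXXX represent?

MCDXXX: M=1000, CD=400, X=10, X=10, X=10
1000 + 400 + 10 + 10 + 10 = 1430

1430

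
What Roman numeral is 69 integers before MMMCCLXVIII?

MMMCCLXVIII = 3268
3268 - 69 = 3199

MMMCXCIX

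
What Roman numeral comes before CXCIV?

CXCIV = 194; previous is 193

CXCIII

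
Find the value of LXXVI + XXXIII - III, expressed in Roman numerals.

LXXVI = 76, XXXIII = 33, III = 3
76 + 33 = 109
109 - 3 = 106

CVI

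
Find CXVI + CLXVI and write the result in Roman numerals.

CXVI = 116
CLXVI = 166
116 + 166 = 282

CCLXXXII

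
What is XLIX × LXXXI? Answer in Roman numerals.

XLIX = 49
LXXXI = 81
49 × 81 = 3969

MMMCMLXIX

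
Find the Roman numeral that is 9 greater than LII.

LII = 52
52 + 9 = 61

LXI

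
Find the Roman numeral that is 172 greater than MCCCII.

MCCCII = 1302
1302 + 172 = 1474

MCDLXXIV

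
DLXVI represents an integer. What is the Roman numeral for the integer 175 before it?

DLXVI = 566
566 - 175 = 391

CCCXCI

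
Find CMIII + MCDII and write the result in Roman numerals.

CMIII = 903
MCDII = 1402
903 + 1402 = 2305

MMCCCV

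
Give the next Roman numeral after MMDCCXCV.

MMDCCXCV = 2795; next is 2796

MMDCCXCVI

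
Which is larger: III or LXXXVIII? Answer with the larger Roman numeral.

III = 3
LXXXVIII = 88
88 is larger

LXXXVIII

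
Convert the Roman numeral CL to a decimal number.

CL: C=100, L=50
100 + 50 = 150

150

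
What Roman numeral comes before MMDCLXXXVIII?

MMDCLXXXVIII = 2688, so the previous integer is 2688 - 1 = 2687

MMDCLXXXVII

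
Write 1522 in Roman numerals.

Convert 1522 to Roman numerals:
  1522 contains 1×1000 (M)
  522 contains 1×500 (D)
  22 contains 2×10 (XX)
  2 contains 2×1 (II)

MDXXII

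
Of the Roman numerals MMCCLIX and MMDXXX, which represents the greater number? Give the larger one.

MMCCLIX = 2259
MMDXXX = 2530
2530 is larger

MMDXXX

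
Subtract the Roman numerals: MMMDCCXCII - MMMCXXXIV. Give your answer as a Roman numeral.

MMMDCCXCII = 3792
MMMCXXXIV = 3134
3792 - 3134 = 658

DCLVIII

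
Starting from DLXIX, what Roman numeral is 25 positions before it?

DLXIX = 569
569 - 25 = 544

DXLIV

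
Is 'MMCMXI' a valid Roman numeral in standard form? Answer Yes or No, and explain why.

'MMCMXI': Check the rules: uses only the symbols I, V, X, L, C, D, M; no symbol is repeated more than three times in a row; V, L and D each appear at most once; the only place a smaller symbol precedes a larger one is the allowed subtractive pair CM, the symbol right after such a pair (if any) is smaller than the pair's first symbol, and otherwise the values never increase from left to right. Value: M (1000) + M (1000) + CM (900) + X (10) + I (1) = 2911. So it is a valid standard Roman numeral.

Yes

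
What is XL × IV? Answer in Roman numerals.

XL = 40
IV = 4
40 × 4 = 160

CLX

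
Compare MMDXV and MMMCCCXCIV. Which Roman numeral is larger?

MMDXV = 2515
MMMCCCXCIV = 3394
3394 is larger

MMMCCCXCIV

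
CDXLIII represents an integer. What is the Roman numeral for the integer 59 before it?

CDXLIII = 443
443 - 59 = 384

CCCLXXXIV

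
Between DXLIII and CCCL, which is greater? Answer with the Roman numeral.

DXLIII = 543
CCCL = 350
543 is larger

DXLIII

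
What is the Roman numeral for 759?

Convert 759 to Roman numerals:
  759 contains 1×500 (D)
  259 contains 2×100 (CC)
  59 contains 1×50 (L)
  9 contains 1×9 (IX)

DCCLIX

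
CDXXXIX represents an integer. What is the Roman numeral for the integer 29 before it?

CDXXXIX = 439
439 - 29 = 410

CDX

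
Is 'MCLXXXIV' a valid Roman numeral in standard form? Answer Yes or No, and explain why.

'MCLXXXIV': Check the rules: uses only the symbols I, V, X, L, C, D, M; no symbol is repeated more than three times in a row; V, L and D each appear at most once; the only place a smaller symbol precedes a larger one is the allowed subtractive pair IV, the symbol right after such a pair (if any) is smaller than the pair's first symbol, and otherwise the values never increase from left to right. Value: M (1000) + C (100) + L (50) + X (10) + X (10) + X (10) + IV (4) = 1184. So it is a valid standard Roman numeral.

Yes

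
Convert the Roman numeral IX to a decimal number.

IX: IX=9

9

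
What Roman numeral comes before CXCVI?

CXCVI = 196, so the previous integer is 196 - 1 = 195

CXCV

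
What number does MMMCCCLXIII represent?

MMMCCCLXIII: M=1000, M=1000, M=1000, C=100, C=100, C=100, L=50, X=10, I=1, I=1, I=1
1000 + 1000 + 1000 + 100 + 100 + 100 + 50 + 10 + 1 + 1 + 1 = 3363

3363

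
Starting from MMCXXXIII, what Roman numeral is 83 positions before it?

MMCXXXIII = 2133
2133 - 83 = 2050

MML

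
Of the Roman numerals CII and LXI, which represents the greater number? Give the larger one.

CII = 102
LXI = 61
102 is larger

CII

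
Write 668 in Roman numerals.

Convert 668 to Roman numerals:
  668 contains 1×500 (D)
  168 contains 1×100 (C)
  68 contains 1×50 (L)
  18 contains 1×10 (X)
  8 contains 1×5 (V)
  3 contains 3×1 (III)

DCLXVIII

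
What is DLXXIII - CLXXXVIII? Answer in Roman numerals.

DLXXIII = 573
CLXXXVIII = 188
573 - 188 = 385

CCCLXXXV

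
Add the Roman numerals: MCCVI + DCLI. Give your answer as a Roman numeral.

MCCVI = 1206
DCLI = 651
1206 + 651 = 1857

MDCCCLVII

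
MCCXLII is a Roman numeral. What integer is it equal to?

MCCXLII: M=1000, C=100, C=100, XL=40, I=1, I=1
1000 + 100 + 100 + 40 + 1 + 1 = 1242

1242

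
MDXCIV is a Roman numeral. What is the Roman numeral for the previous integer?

MDXCIV = 1594, so the previous integer is 1594 - 1 = 1593

MDXCIII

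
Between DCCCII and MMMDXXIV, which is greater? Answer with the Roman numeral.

DCCCII = 802
MMMDXXIV = 3524
3524 is larger

MMMDXXIV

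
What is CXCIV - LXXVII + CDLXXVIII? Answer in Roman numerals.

CXCIV = 194, LXXVII = 77, CDLXXVIII = 478
194 - 77 = 117
117 + 478 = 595

DXCV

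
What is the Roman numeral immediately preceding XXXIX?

XXXIX = 39; previous is 38

XXXVIII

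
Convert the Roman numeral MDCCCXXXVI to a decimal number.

MDCCCXXXVI: M=1000, D=500, C=100, C=100, C=100, X=10, X=10, X=10, V=5, I=1
1000 + 500 + 100 + 100 + 100 + 10 + 10 + 10 + 5 + 1 = 1836

1836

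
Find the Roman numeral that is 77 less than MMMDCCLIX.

MMMDCCLIX = 3759
3759 - 77 = 3682

MMMDCLXXXII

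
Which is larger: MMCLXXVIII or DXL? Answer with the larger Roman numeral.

MMCLXXVIII = 2178
DXL = 540
2178 is larger

MMCLXXVIII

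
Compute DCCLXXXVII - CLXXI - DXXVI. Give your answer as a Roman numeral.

DCCLXXXVII = 787, CLXXI = 171, DXXVI = 526
787 - 171 = 616
616 - 526 = 90

XC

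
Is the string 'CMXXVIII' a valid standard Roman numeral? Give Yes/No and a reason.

'CMXXVIII': Check the rules: uses only the symbols I, V, X, L, C, D, M; no symbol is repeated more than three times in a row; V, L and D each appear at most once; the only place a smaller symbol precedes a larger one is the allowed subtractive pair CM, the symbol right after such a pair (if any) is smaller than the pair's first symbol, and otherwise the values never increase from left to right. Value: CM (900) + X (10) + X (10) + V (5) + I (1) + I (1) + I (1) = 928. So it is a valid standard Roman numeral.

Yes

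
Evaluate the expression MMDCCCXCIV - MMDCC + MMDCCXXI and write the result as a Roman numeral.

MMDCCCXCIV = 2894, MMDCC = 2700, MMDCCXXI = 2721
2894 - 2700 = 194
194 + 2721 = 2915

MMCMXV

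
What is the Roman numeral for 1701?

Convert 1701 to Roman numerals:
  1701 contains 1×1000 (M)
  701 contains 1×500 (D)
  201 contains 2×100 (CC)
  1 contains 1×1 (I)

MDCCI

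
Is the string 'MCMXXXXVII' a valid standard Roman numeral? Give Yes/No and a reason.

'MCMXXXXVII': More than 3 consecutive X's

No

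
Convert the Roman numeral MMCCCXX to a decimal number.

MMCCCXX: M=1000, M=1000, C=100, C=100, C=100, X=10, X=10
1000 + 1000 + 100 + 100 + 100 + 10 + 10 = 2320

2320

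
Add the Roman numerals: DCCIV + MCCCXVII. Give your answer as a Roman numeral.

DCCIV = 704
MCCCXVII = 1317
704 + 1317 = 2021

MMXXI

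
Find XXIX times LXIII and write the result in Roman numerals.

XXIX = 29
LXIII = 63
29 × 63 = 1827

MDCCCXXVII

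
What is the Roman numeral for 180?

Convert 180 to Roman numerals:
  180 contains 1×100 (C)
  80 contains 1×50 (L)
  30 contains 3×10 (XXX)

CLXXX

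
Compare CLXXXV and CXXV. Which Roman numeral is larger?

CLXXXV = 185
CXXV = 125
185 is larger

CLXXXV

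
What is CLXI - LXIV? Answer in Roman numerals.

CLXI = 161
LXIV = 64
161 - 64 = 97

XCVII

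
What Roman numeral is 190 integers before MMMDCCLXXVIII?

MMMDCCLXXVIII = 3778
3778 - 190 = 3588

MMMDLXXXVIII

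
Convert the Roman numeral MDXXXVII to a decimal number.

MDXXXVII: M=1000, D=500, X=10, X=10, X=10, V=5, I=1, I=1
1000 + 500 + 10 + 10 + 10 + 5 + 1 + 1 = 1537

1537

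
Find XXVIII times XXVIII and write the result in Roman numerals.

XXVIII = 28
XXVIII = 28
28 × 28 = 784

DCCLXXXIV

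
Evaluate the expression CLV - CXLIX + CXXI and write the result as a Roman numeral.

CLV = 155, CXLIX = 149, CXXI = 121
155 - 149 = 6
6 + 121 = 127

CXXVII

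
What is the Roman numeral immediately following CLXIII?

CLXIII = 163; next is 164

CLXIV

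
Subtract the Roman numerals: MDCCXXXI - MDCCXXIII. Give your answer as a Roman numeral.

MDCCXXXI = 1731
MDCCXXIII = 1723
1731 - 1723 = 8

VIII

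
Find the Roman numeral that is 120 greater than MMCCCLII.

MMCCCLII = 2352
2352 + 120 = 2472

MMCDLXXII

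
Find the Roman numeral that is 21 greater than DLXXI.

DLXXI = 571
571 + 21 = 592

DXCII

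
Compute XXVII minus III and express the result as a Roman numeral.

XXVII = 27
III = 3
27 - 3 = 24

XXIV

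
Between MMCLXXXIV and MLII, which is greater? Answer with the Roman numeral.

MMCLXXXIV = 2184
MLII = 1052
2184 is larger

MMCLXXXIV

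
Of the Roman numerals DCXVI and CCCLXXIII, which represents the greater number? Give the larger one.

DCXVI = 616
CCCLXXIII = 373
616 is larger

DCXVI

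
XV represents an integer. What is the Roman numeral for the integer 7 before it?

XV = 15
15 - 7 = 8

VIII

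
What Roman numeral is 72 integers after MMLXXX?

MMLXXX = 2080
2080 + 72 = 2152

MMCLII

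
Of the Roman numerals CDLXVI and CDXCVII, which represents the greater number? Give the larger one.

CDLXVI = 466
CDXCVII = 497
497 is larger

CDXCVII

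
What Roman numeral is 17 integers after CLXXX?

CLXXX = 180
180 + 17 = 197

CXCVII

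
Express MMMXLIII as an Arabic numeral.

MMMXLIII: M=1000, M=1000, M=1000, XL=40, I=1, I=1, I=1
1000 + 1000 + 1000 + 40 + 1 + 1 + 1 = 3043

3043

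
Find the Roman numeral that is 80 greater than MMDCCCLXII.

MMDCCCLXII = 2862
2862 + 80 = 2942

MMCMXLII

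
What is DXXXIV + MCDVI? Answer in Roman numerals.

DXXXIV = 534
MCDVI = 1406
534 + 1406 = 1940

MCMXL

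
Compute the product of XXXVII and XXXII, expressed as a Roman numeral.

XXXVII = 37
XXXII = 32
37 × 32 = 1184

MCLXXXIV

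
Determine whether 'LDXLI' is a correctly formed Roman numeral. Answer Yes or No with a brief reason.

'LDXLI': L should not appear more than once

No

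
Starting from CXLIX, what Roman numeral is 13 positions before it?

CXLIX = 149
149 - 13 = 136

CXXXVI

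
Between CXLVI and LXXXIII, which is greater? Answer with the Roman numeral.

CXLVI = 146
LXXXIII = 83
146 is larger

CXLVI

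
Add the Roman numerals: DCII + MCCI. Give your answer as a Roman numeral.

DCII = 602
MCCI = 1201
602 + 1201 = 1803

MDCCCIII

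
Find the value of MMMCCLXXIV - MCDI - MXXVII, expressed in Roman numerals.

MMMCCLXXIV = 3274, MCDI = 1401, MXXVII = 1027
3274 - 1401 = 1873
1873 - 1027 = 846

DCCCXLVI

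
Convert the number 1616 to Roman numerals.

Convert 1616 to Roman numerals:
  1616 contains 1×1000 (M)
  616 contains 1×500 (D)
  116 contains 1×100 (C)
  16 contains 1×10 (X)
  6 contains 1×5 (V)
  1 contains 1×1 (I)

MDCXVI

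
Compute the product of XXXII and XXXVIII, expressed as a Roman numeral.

XXXII = 32
XXXVIII = 38
32 × 38 = 1216

MCCXVI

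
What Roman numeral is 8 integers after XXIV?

XXIV = 24
24 + 8 = 32

XXXII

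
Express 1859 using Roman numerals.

Convert 1859 to Roman numerals:
  1859 contains 1×1000 (M)
  859 contains 1×500 (D)
  359 contains 3×100 (CCC)
  59 contains 1×50 (L)
  9 contains 1×9 (IX)

MDCCCLIX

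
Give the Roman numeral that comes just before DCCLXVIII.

DCCLXVIII = 768, so the previous integer is 768 - 1 = 767

DCCLXVII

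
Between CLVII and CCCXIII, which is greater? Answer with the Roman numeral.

CLVII = 157
CCCXIII = 313
313 is larger

CCCXIII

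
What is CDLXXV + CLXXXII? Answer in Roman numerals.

CDLXXV = 475
CLXXXII = 182
475 + 182 = 657

DCLVII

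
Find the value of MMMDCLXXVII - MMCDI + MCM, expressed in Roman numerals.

MMMDCLXXVII = 3677, MMCDI = 2401, MCM = 1900
3677 - 2401 = 1276
1276 + 1900 = 3176

MMMCLXXVI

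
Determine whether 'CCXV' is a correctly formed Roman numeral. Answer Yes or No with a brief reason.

'CCXV': Check the rules: uses only the symbols I, V, X, L, C, D, M; no symbol is repeated more than three times in a row; V, L and D each appear at most once; no smaller symbol precedes a larger one (values never increase from left to right). Value: C (100) + C (100) + X (10) + V (5) = 215. So it is a valid standard Roman numeral.

Yes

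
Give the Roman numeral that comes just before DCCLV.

DCCLV = 755, so the previous integer is 755 - 1 = 754

DCCLIV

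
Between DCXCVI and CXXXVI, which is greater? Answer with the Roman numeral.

DCXCVI = 696
CXXXVI = 136
696 is larger

DCXCVI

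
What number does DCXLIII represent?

DCXLIII: D=500, C=100, XL=40, I=1, I=1, I=1
500 + 100 + 40 + 1 + 1 + 1 = 643

643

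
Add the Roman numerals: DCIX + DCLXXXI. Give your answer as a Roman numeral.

DCIX = 609
DCLXXXI = 681
609 + 681 = 1290

MCCXC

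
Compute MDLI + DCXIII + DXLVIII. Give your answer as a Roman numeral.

MDLI = 1551, DCXIII = 613, DXLVIII = 548
1551 + 613 = 2164
2164 + 548 = 2712

MMDCCXII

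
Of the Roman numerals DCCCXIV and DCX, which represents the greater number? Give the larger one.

DCCCXIV = 814
DCX = 610
814 is larger

DCCCXIV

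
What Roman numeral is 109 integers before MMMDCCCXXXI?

MMMDCCCXXXI = 3831
3831 - 109 = 3722

MMMDCCXXII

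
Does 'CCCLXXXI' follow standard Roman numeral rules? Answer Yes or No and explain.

'CCCLXXXI': Check the rules: uses only the symbols I, V, X, L, C, D, M; no symbol is repeated more than three times in a row; V, L and D each appear at most once; no smaller symbol precedes a larger one (values never increase from left to right). Value: C (100) + C (100) + C (100) + L (50) + X (10) + X (10) + X (10) + I (1) = 381. So it is a valid standard Roman numeral.

Yes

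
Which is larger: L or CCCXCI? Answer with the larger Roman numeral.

L = 50
CCCXCI = 391
391 is larger

CCCXCI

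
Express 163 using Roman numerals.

Convert 163 to Roman numerals:
  163 contains 1×100 (C)
  63 contains 1×50 (L)
  13 contains 1×10 (X)
  3 contains 3×1 (III)

CLXIII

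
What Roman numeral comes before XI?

XI = 11; previous is 10

X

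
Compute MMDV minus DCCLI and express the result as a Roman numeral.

MMDV = 2505
DCCLI = 751
2505 - 751 = 1754

MDCCLIV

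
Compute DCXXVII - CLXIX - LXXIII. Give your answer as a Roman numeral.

DCXXVII = 627, CLXIX = 169, LXXIII = 73
627 - 169 = 458
458 - 73 = 385

CCCLXXXV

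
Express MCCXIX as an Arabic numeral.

MCCXIX: M=1000, C=100, C=100, X=10, IX=9
1000 + 100 + 100 + 10 + 9 = 1219

1219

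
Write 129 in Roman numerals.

Convert 129 to Roman numerals:
  129 contains 1×100 (C)
  29 contains 2×10 (XX)
  9 contains 1×9 (IX)

CXXIX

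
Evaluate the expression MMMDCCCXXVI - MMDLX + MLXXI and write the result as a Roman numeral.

MMMDCCCXXVI = 3826, MMDLX = 2560, MLXXI = 1071
3826 - 2560 = 1266
1266 + 1071 = 2337

MMCCCXXXVII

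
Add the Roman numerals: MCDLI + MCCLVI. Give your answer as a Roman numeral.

MCDLI = 1451
MCCLVI = 1256
1451 + 1256 = 2707

MMDCCVII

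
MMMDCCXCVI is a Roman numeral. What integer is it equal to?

MMMDCCXCVI: M=1000, M=1000, M=1000, D=500, C=100, C=100, XC=90, V=5, I=1
1000 + 1000 + 1000 + 500 + 100 + 100 + 90 + 5 + 1 = 3796

3796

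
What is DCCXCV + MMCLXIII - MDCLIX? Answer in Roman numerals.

DCCXCV = 795, MMCLXIII = 2163, MDCLIX = 1659
795 + 2163 = 2958
2958 - 1659 = 1299

MCCXCIX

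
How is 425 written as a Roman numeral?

Convert 425 to Roman numerals:
  425 contains 1×400 (CD)
  25 contains 2×10 (XX)
  5 contains 1×5 (V)

CDXXV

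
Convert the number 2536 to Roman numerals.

Convert 2536 to Roman numerals:
  2536 contains 2×1000 (MM)
  536 contains 1×500 (D)
  36 contains 3×10 (XXX)
  6 contains 1×5 (V)
  1 contains 1×1 (I)

MMDXXXVI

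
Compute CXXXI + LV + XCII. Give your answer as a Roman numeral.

CXXXI = 131, LV = 55, XCII = 92
131 + 55 = 186
186 + 92 = 278

CCLXXVIII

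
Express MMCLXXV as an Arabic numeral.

MMCLXXV: M=1000, M=1000, C=100, L=50, X=10, X=10, V=5
1000 + 1000 + 100 + 50 + 10 + 10 + 5 = 2175

2175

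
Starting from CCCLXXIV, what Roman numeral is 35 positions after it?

CCCLXXIV = 374
374 + 35 = 409

CDIX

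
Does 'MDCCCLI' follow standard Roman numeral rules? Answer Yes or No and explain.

'MDCCCLI': Check the rules: uses only the symbols I, V, X, L, C, D, M; no symbol is repeated more than three times in a row; V, L and D each appear at most once; no smaller symbol precedes a larger one (values never increase from left to right). Value: M (1000) + D (500) + C (100) + C (100) + C (100) + L (50) + I (1) = 1851. So it is a valid standard Roman numeral.

Yes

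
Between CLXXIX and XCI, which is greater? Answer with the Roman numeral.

CLXXIX = 179
XCI = 91
179 is larger

CLXXIX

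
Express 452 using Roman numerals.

Convert 452 to Roman numerals:
  452 contains 1×400 (CD)
  52 contains 1×50 (L)
  2 contains 2×1 (II)

CDLII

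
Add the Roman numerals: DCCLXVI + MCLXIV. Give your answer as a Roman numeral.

DCCLXVI = 766
MCLXIV = 1164
766 + 1164 = 1930

MCMXXX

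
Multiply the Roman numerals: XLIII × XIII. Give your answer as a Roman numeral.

XLIII = 43
XIII = 13
43 × 13 = 559

DLIX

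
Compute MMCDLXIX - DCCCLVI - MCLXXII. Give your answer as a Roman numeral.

MMCDLXIX = 2469, DCCCLVI = 856, MCLXXII = 1172
2469 - 856 = 1613
1613 - 1172 = 441

CDXLI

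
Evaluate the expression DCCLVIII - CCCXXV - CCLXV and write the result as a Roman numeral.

DCCLVIII = 758, CCCXXV = 325, CCLXV = 265
758 - 325 = 433
433 - 265 = 168

CLXVIII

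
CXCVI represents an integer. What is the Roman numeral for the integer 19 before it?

CXCVI = 196
196 - 19 = 177

CLXXVII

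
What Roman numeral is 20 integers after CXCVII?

CXCVII = 197
197 + 20 = 217

CCXVII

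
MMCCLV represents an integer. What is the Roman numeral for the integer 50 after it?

MMCCLV = 2255
2255 + 50 = 2305

MMCCCV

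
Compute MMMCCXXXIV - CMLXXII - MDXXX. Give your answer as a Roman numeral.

MMMCCXXXIV = 3234, CMLXXII = 972, MDXXX = 1530
3234 - 972 = 2262
2262 - 1530 = 732

DCCXXXII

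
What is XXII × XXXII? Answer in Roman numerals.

XXII = 22
XXXII = 32
22 × 32 = 704

DCCIV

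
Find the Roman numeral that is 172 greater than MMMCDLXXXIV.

MMMCDLXXXIV = 3484
3484 + 172 = 3656

MMMDCLVI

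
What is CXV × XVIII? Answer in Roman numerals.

CXV = 115
XVIII = 18
115 × 18 = 2070

MMLXX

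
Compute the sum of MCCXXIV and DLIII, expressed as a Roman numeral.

MCCXXIV = 1224
DLIII = 553
1224 + 553 = 1777

MDCCLXXVII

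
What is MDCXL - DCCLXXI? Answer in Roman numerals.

MDCXL = 1640
DCCLXXI = 771
1640 - 771 = 869

DCCCLXIX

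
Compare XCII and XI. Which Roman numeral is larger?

XCII = 92
XI = 11
92 is larger

XCII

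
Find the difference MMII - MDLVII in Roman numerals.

MMII = 2002
MDLVII = 1557
2002 - 1557 = 445

CDXLV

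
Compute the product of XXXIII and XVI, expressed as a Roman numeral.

XXXIII = 33
XVI = 16
33 × 16 = 528

DXXVIII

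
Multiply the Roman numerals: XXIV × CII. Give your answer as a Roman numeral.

XXIV = 24
CII = 102
24 × 102 = 2448

MMCDXLVIII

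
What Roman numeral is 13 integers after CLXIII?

CLXIII = 163
163 + 13 = 176

CLXXVI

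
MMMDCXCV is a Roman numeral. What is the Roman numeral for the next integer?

MMMDCXCV = 3695, so the next integer is 3695 + 1 = 3696

MMMDCXCVI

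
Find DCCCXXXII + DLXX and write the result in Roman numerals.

DCCCXXXII = 832
DLXX = 570
832 + 570 = 1402

MCDII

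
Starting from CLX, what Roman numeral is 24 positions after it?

CLX = 160
160 + 24 = 184

CLXXXIV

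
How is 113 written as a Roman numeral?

Convert 113 to Roman numerals:
  113 contains 1×100 (C)
  13 contains 1×10 (X)
  3 contains 3×1 (III)

CXIII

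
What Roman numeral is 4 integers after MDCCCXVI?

MDCCCXVI = 1816
1816 + 4 = 1820

MDCCCXX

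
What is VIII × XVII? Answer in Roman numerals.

VIII = 8
XVII = 17
8 × 17 = 136

CXXXVI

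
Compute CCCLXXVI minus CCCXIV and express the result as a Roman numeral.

CCCLXXVI = 376
CCCXIV = 314
376 - 314 = 62

LXII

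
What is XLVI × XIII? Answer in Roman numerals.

XLVI = 46
XIII = 13
46 × 13 = 598

DXCVIII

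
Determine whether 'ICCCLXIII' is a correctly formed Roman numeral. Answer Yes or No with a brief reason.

'ICCCLXIII': Invalid subtractive combination: IC

No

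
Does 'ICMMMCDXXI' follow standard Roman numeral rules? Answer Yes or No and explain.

'ICMMMCDXXI': Invalid subtractive combination: IC

No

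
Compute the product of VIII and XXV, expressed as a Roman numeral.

VIII = 8
XXV = 25
8 × 25 = 200

CC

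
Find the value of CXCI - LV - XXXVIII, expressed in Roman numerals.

CXCI = 191, LV = 55, XXXVIII = 38
191 - 55 = 136
136 - 38 = 98

XCVIII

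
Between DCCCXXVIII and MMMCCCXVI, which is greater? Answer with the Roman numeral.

DCCCXXVIII = 828
MMMCCCXVI = 3316
3316 is larger

MMMCCCXVI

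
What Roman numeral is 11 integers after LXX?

LXX = 70
70 + 11 = 81

LXXXI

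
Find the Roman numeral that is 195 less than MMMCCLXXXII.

MMMCCLXXXII = 3282
3282 - 195 = 3087

MMMLXXXVII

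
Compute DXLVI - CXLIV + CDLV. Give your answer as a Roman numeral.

DXLVI = 546, CXLIV = 144, CDLV = 455
546 - 144 = 402
402 + 455 = 857

DCCCLVII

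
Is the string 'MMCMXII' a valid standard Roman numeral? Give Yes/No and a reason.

'MMCMXII': Check the rules: uses only the symbols I, V, X, L, C, D, M; no symbol is repeated more than three times in a row; V, L and D each appear at most once; the only place a smaller symbol precedes a larger one is the allowed subtractive pair CM, the symbol right after such a pair (if any) is smaller than the pair's first symbol, and otherwise the values never increase from left to right. Value: M (1000) + M (1000) + CM (900) + X (10) + I (1) + I (1) = 2912. So it is a valid standard Roman numeral.

Yes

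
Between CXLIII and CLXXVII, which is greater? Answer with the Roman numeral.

CXLIII = 143
CLXXVII = 177
177 is larger

CLXXVII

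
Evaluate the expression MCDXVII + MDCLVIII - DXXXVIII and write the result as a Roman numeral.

MCDXVII = 1417, MDCLVIII = 1658, DXXXVIII = 538
1417 + 1658 = 3075
3075 - 538 = 2537

MMDXXXVII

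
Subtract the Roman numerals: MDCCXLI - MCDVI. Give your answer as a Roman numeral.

MDCCXLI = 1741
MCDVI = 1406
1741 - 1406 = 335

CCCXXXV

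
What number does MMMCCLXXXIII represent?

MMMCCLXXXIII: M=1000, M=1000, M=1000, C=100, C=100, L=50, X=10, X=10, X=10, I=1, I=1, I=1
1000 + 1000 + 1000 + 100 + 100 + 50 + 10 + 10 + 10 + 1 + 1 + 1 = 3283

3283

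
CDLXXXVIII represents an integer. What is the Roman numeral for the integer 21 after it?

CDLXXXVIII = 488
488 + 21 = 509

DIX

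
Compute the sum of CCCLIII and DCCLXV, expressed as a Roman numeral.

CCCLIII = 353
DCCLXV = 765
353 + 765 = 1118

MCXVIII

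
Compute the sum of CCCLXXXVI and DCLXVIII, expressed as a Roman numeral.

CCCLXXXVI = 386
DCLXVIII = 668
386 + 668 = 1054

MLIV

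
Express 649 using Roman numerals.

Convert 649 to Roman numerals:
  649 contains 1×500 (D)
  149 contains 1×100 (C)
  49 contains 1×40 (XL)
  9 contains 1×9 (IX)

DCXLIX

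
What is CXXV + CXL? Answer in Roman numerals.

CXXV = 125
CXL = 140
125 + 140 = 265

CCLXV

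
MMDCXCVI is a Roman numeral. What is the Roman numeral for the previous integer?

MMDCXCVI = 2696, so the previous integer is 2696 - 1 = 2695

MMDCXCV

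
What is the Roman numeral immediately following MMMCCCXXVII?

MMMCCCXXVII = 3327, so the next integer is 3327 + 1 = 3328

MMMCCCXXVIII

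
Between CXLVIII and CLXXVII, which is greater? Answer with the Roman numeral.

CXLVIII = 148
CLXXVII = 177
177 is larger

CLXXVII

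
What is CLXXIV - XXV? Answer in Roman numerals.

CLXXIV = 174
XXV = 25
174 - 25 = 149

CXLIX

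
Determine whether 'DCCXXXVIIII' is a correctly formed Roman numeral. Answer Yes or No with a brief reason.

'DCCXXXVIIII': More than 3 consecutive I's

No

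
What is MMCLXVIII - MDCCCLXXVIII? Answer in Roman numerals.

MMCLXVIII = 2168
MDCCCLXXVIII = 1878
2168 - 1878 = 290

CCXC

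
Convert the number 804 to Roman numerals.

Convert 804 to Roman numerals:
  804 contains 1×500 (D)
  304 contains 3×100 (CCC)
  4 contains 1×4 (IV)

DCCCIV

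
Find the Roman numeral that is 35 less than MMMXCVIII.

MMMXCVIII = 3098
3098 - 35 = 3063

MMMLXIII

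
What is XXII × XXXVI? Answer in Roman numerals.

XXII = 22
XXXVI = 36
22 × 36 = 792

DCCXCII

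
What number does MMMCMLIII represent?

MMMCMLIII: M=1000, M=1000, M=1000, CM=900, L=50, I=1, I=1, I=1
1000 + 1000 + 1000 + 900 + 50 + 1 + 1 + 1 = 3953

3953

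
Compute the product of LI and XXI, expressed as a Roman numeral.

LI = 51
XXI = 21
51 × 21 = 1071

MLXXI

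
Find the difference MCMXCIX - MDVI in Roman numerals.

MCMXCIX = 1999
MDVI = 1506
1999 - 1506 = 493

CDXCIII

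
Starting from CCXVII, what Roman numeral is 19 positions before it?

CCXVII = 217
217 - 19 = 198

CXCVIII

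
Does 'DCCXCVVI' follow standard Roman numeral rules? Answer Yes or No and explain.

'DCCXCVVI': V should not appear more than once

No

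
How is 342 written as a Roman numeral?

Convert 342 to Roman numerals:
  342 contains 3×100 (CCC)
  42 contains 1×40 (XL)
  2 contains 2×1 (II)

CCCXLII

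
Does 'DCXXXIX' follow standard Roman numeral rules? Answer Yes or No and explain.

'DCXXXIX': Check the rules: uses only the symbols I, V, X, L, C, D, M; no symbol is repeated more than three times in a row; V, L and D each appear at most once; the only place a smaller symbol precedes a larger one is the allowed subtractive pair IX, the symbol right after such a pair (if any) is smaller than the pair's first symbol, and otherwise the values never increase from left to right. Value: D (500) + C (100) + X (10) + X (10) + X (10) + IX (9) = 639. So it is a valid standard Roman numeral.

Yes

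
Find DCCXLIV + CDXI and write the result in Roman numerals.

DCCXLIV = 744
CDXI = 411
744 + 411 = 1155

MCLV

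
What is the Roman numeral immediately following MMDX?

MMDX = 2510; next is 2511

MMDXI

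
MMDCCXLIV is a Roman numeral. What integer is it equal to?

MMDCCXLIV: M=1000, M=1000, D=500, C=100, C=100, XL=40, IV=4
1000 + 1000 + 500 + 100 + 100 + 40 + 4 = 2744

2744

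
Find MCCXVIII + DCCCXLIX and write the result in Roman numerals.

MCCXVIII = 1218
DCCCXLIX = 849
1218 + 849 = 2067

MMLXVII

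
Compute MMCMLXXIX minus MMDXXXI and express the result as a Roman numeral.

MMCMLXXIX = 2979
MMDXXXI = 2531
2979 - 2531 = 448

CDXLVIII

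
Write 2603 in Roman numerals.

Convert 2603 to Roman numerals:
  2603 contains 2×1000 (MM)
  603 contains 1×500 (D)
  103 contains 1×100 (C)
  3 contains 3×1 (III)

MMDCIII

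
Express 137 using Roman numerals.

Convert 137 to Roman numerals:
  137 contains 1×100 (C)
  37 contains 3×10 (XXX)
  7 contains 1×5 (V)
  2 contains 2×1 (II)

CXXXVII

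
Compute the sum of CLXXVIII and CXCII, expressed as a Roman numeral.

CLXXVIII = 178
CXCII = 192
178 + 192 = 370

CCCLXX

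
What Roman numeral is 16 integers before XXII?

XXII = 22
22 - 16 = 6

VI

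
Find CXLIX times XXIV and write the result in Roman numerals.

CXLIX = 149
XXIV = 24
149 × 24 = 3576

MMMDLXXVI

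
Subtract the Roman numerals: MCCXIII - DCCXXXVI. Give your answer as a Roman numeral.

MCCXIII = 1213
DCCXXXVI = 736
1213 - 736 = 477

CDLXXVII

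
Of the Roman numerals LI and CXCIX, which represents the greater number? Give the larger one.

LI = 51
CXCIX = 199
199 is larger

CXCIX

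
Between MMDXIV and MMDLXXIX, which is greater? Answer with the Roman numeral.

MMDXIV = 2514
MMDLXXIX = 2579
2579 is larger

MMDLXXIX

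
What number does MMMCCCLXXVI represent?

MMMCCCLXXVI: M=1000, M=1000, M=1000, C=100, C=100, C=100, L=50, X=10, X=10, V=5, I=1
1000 + 1000 + 1000 + 100 + 100 + 100 + 50 + 10 + 10 + 5 + 1 = 3376

3376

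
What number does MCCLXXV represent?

MCCLXXV: M=1000, C=100, C=100, L=50, X=10, X=10, V=5
1000 + 100 + 100 + 50 + 10 + 10 + 5 = 1275

1275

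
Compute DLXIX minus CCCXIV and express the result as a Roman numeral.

DLXIX = 569
CCCXIV = 314
569 - 314 = 255

CCLV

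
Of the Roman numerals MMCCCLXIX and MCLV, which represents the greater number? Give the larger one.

MMCCCLXIX = 2369
MCLV = 1155
2369 is larger

MMCCCLXIX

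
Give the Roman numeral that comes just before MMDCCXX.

MMDCCXX = 2720, so the previous integer is 2720 - 1 = 2719

MMDCCXIX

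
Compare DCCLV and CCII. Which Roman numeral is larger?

DCCLV = 755
CCII = 202
755 is larger

DCCLV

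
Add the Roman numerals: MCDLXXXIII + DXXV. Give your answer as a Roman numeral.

MCDLXXXIII = 1483
DXXV = 525
1483 + 525 = 2008

MMVIII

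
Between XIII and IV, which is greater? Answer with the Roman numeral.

XIII = 13
IV = 4
13 is larger

XIII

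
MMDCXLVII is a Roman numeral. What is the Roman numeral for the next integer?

MMDCXLVII = 2647, so the next integer is 2647 + 1 = 2648

MMDCXLVIII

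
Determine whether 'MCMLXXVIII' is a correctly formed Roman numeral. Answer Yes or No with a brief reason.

'MCMLXXVIII': Check the rules: uses only the symbols I, V, X, L, C, D, M; no symbol is repeated more than three times in a row; V, L and D each appear at most once; the only place a smaller symbol precedes a larger one is the allowed subtractive pair CM, the symbol right after such a pair (if any) is smaller than the pair's first symbol, and otherwise the values never increase from left to right. Value: M (1000) + CM (900) + L (50) + X (10) + X (10) + V (5) + I (1) + I (1) + I (1) = 1978. So it is a valid standard Roman numeral.

Yes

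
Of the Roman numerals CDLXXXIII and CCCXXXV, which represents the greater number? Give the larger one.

CDLXXXIII = 483
CCCXXXV = 335
483 is larger

CDLXXXIII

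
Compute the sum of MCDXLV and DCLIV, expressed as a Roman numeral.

MCDXLV = 1445
DCLIV = 654
1445 + 654 = 2099

MMXCIX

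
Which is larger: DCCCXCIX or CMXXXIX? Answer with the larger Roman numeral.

DCCCXCIX = 899
CMXXXIX = 939
939 is larger

CMXXXIX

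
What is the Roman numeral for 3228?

Convert 3228 to Roman numerals:
  3228 contains 3×1000 (MMM)
  228 contains 2×100 (CC)
  28 contains 2×10 (XX)
  8 contains 1×5 (V)
  3 contains 3×1 (III)

MMMCCXXVIII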